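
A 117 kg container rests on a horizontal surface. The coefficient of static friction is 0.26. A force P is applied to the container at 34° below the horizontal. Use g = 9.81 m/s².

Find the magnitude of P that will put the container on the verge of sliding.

P ≈ 437 N

N = m g + P sin α (the push presses the container into the horizontal surface).
At impending slip, P cos α = μ_s N = μ_s (m g + P sin α).
Solving: P (cos α − μ_s sin α) = μ_s m g → P = 0.26×1150/(cos 34° − 0.26 sin 34°) = 298/0.6836 = 437 N.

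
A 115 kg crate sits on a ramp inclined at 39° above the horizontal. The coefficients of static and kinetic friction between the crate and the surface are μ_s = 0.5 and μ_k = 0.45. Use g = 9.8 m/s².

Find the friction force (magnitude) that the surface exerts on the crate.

Normal force: N = m g cos θ = 115 × 9.8 × cos 39° = 875.8 N.
Along the slope the weight component is m g sin θ = 709.2 N; friction must supply exactly this, acting up-slope.
Maximum static friction available: μ_s N = 0.5 × 875.8 = 437.9 N.
Since |709.2| > 437.9 N, static friction cannot hold it; the crate slides down the incline and kinetic friction applies: f = μ_k N = 0.45 × 875.8 = 394 N.

f ≈ 394 N (up the incline)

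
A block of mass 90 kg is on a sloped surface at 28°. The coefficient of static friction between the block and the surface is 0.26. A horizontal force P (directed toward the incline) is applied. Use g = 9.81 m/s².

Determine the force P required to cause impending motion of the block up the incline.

P ≈ 811 N

At impending motion up the slope, friction acts down-slope at its limit: f = μ_s N.
Perpendicular to the incline: N = m g cos θ + P sin θ.
Along the incline: P cos θ = m g sin θ + μ_s N = m g sin θ + μ_s (m g cos θ + P sin θ).
Solving, P (cos θ − μ_s sin θ) = m g (sin θ + μ_s cos θ), so P = 90×9.81×(sin 28° + 0.26 cos 28°)/(cos 28° − 0.26 sin 28°) = 883×0.699/0.7609 = 811 N.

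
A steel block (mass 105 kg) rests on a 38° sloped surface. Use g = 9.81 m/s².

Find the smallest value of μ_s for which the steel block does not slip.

μ_s,min ≈ 0.781

At the slip threshold m g sin θ = μ_s m g cos θ, so μ_s,min = tan θ.
μ_s,min = tan 38° = 0.781.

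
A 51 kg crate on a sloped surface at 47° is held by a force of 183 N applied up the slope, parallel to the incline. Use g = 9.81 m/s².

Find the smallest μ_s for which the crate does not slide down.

N = m g cos θ = 341.2 N.
Friction must make up the shortfall along the incline: f = m g sin θ − P = 365.9 − 183 = 182.9 N.
At the threshold f = μ_s N, so μ_s,min = 182.9/341.2 = 0.536.

μ_s,min ≈ 0.536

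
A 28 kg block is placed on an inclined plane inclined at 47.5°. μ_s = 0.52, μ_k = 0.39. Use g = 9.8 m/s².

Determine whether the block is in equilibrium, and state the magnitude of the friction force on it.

N = m g cos θ = 185 N.
Down-slope weight component: m g sin θ = 202 N.
μ_s N = 96.4 N.
202 > 96.4 N, so it slides; kinetic friction f = μ_k N = 0.39×185 = 72.3 N.

f ≈ 72.3 N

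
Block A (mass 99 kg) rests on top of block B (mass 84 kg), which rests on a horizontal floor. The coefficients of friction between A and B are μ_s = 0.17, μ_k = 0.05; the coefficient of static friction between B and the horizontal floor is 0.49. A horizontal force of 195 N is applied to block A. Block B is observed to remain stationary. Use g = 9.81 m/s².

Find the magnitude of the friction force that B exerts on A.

The normal force B exerts on A is simply A's weight, N₁ = 971.2 N.
Maximum static friction on A from B: μ_s N₁ = 0.17×971.2 = 165.1 N.
Since P = 195 N > 165.1 N, A slides on B; the A–B friction is kinetic: f₁ = μ_k N₁ = 0.05×971.2 = 48.6 N.
B experiences an equal 48.6 N forward from A (third law). B is in equilibrium, so the floor supplies f₂ = 48.6 N of static friction (limit μ_s(m_A+m_B)g = 879.7 N, not exceeded).

f ≈ 48.6 N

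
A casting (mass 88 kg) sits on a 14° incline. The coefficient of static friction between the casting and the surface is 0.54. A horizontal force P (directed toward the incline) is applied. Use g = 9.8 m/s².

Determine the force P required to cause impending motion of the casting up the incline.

At impending motion up the slope, friction acts down-slope at its limit: f = μ_s N.
Perpendicular to the incline: N = m g cos θ + P sin θ.
Along the incline: P cos θ = m g sin θ + μ_s N = m g sin θ + μ_s (m g cos θ + P sin θ).
Solving, P (cos θ − μ_s sin θ) = m g (sin θ + μ_s cos θ), so P = 88×9.8×(sin 14° + 0.54 cos 14°)/(cos 14° − 0.54 sin 14°) = 862×0.7659/0.8397 = 787 N.

P ≈ 787 N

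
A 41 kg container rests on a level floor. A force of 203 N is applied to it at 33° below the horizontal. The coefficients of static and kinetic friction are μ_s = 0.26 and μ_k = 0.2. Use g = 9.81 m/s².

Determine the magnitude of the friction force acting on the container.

Vertical equilibrium gives N = m g + P sin α = 512.8 N.
For equilibrium, f = P cos α = 203×cos 33° = 170.3 N.
μ_s N = 0.26 × 512.8 = 133.3 N.
170.3 > 133.3 N → the container slides; f = μ_k N = 0.2×512.8 = 103 N.

f ≈ 103 N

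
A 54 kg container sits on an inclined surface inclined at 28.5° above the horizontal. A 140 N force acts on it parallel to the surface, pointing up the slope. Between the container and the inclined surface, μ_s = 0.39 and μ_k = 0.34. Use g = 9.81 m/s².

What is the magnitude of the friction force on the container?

f ≈ 113 N (up the incline)

Normal force: N = m g cos θ = 54 × 9.81 × cos 28.5° = 465.5 N.
For equilibrium along the incline the friction force must supply f = m g sin θ − P = 252.8 − 140 = 112.8 N (positive meaning up-slope).
The static-friction ceiling is μ_s N = 0.39 × 465.5 = 181.6 N.
Since |112.8| ≤ 181.6 N, the container remains in static equilibrium and friction takes exactly the required value.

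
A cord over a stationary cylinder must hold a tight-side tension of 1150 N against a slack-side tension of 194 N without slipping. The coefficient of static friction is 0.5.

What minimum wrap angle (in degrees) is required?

β_min ≈ 204°

T₂/T₁ = e^{μβ} → β = ln(T₂/T₁)/μ.
β = ln(1150/194)/0.5 = 1.78/0.5 = 3.559 rad.
In degrees: β = 3.559 × 180/π = 204°.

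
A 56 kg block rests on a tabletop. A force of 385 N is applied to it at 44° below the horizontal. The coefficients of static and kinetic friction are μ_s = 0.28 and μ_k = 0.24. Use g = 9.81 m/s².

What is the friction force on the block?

The vertical component of P adds to the normal force: N = m g + P sin α = 549.4 + 267.4 = 816.8 N.
The horizontal driving force is P cos α = 276.9 N, so equilibrium needs friction f = 276.9 N.
The static-friction limit is μ_s N = 228.7 N.
276.9 > 228.7 N → the block slides; f = μ_k N = 0.24×816.8 = 196 N.

f ≈ 196 N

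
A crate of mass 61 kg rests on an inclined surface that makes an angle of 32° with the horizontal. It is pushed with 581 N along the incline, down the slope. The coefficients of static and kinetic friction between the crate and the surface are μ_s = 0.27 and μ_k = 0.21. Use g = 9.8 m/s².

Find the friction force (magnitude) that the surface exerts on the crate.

Perpendicular to the surface, N = m g cos θ = 61·9.8·cos 32° = 507 N.
For equilibrium along the incline the friction force must supply f = m g sin θ + P = 316.8 + 581 = 897.8 N (positive meaning up-slope).
Static friction can supply at most μ_s N = 136.9 N.
Since |897.8| > 136.9 N, static friction cannot hold it; the crate slides down the incline and kinetic friction applies: f = μ_k N = 0.21 × 507 = 106 N.

f ≈ 106 N (up the incline)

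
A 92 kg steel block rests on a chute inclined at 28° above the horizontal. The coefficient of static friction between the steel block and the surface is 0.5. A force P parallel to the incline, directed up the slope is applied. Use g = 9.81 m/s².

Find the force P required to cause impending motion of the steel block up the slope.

At impending motion up the slope, friction acts down-slope at its limit: f = μ_s N.
P is parallel to the surface, so N = m g cos θ = 797 N.
Along the incline: P = m g sin θ + μ_s N = 424 + 0.5×797 = 822 N.

P ≈ 822 N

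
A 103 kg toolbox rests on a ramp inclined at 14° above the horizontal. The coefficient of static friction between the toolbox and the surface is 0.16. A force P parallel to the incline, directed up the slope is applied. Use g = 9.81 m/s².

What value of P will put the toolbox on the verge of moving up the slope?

At impending motion up the slope, friction acts down-slope at its limit: f = μ_s N.
P is parallel to the surface, so N = m g cos θ = 980 N.
Along the incline: P = m g sin θ + μ_s N = 244 + 0.16×980 = 401 N.

P ≈ 401 N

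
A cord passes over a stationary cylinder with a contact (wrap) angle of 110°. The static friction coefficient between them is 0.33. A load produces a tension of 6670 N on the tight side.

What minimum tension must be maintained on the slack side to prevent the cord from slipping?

Capstan equation at impending slip: T_tight/T_slack = e^{μβ}.
β = 110° = 1.92 rad; e^{μβ} = e^{0.33×1.92} = 1.884.
T_slack = T_tight / e^{μβ} = 6670 / 1.884 = 3540 N.

T_min ≈ 3540 N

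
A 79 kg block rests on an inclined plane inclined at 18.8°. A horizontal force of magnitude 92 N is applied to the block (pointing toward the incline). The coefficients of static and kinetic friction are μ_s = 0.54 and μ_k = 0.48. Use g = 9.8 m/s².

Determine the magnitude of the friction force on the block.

Normal direction: N = m g cos θ + P sin θ = 762.5 N.
Parallel to the incline: P cos θ − m g sin θ = 87.09 − 249.5 = -162.4 N; the friction needed to balance this is 162.4 N acting up the slope.
The limit of static friction is μ_s N = 411.8 N.
|f_req| = 162.4 ≤ 411.8 N → the block is in equilibrium; friction equals the required value.

f ≈ 162 N (up the incline)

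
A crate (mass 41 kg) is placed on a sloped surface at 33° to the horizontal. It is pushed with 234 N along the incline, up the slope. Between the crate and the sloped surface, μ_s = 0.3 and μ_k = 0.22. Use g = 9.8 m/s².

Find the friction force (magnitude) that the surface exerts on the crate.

The normal reaction is N = m g cos θ = 337 N.
The friction needed for equilibrium is m g sin θ − P = 218.8 − 234 = -15.16 N, measured positive up-slope.
Maximum static friction available: μ_s N = 0.3 × 337 = 101.1 N.
Since |-15.16| ≤ 101.1 N, no slip — friction simply equals what equilibrium demands.

f ≈ 15.2 N (down the incline)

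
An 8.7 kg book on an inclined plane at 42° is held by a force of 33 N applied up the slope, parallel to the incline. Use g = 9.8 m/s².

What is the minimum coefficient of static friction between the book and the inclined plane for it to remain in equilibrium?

μ_s,min ≈ 0.38

N = m g cos θ = 63.36 N.
Friction must make up the shortfall along the incline: f = m g sin θ − P = 57.05 − 33 = 24.05 N.
At the threshold f = μ_s N, so μ_s,min = 24.05/63.36 = 0.38.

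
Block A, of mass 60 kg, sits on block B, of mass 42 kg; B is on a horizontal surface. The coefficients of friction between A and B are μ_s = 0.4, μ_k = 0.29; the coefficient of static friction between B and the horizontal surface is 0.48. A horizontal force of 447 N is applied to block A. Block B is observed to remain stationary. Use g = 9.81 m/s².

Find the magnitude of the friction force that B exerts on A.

Between the blocks, N₁ = m_A g = 588.6 N.
So the A–B interface can sustain at most μ_s N₁ = 235.4 N of static friction.
P = 447 N exceeds that limit, so A slips over B and the interface friction becomes kinetic: f₁ = μ_k N₁ = 0.29×588.6 = 171 N.
B experiences an equal 171 N forward from A (third law). B is in equilibrium, so the floor supplies f₂ = 171 N of static friction (limit μ_s(m_A+m_B)g = 480.3 N, not exceeded).

f ≈ 171 N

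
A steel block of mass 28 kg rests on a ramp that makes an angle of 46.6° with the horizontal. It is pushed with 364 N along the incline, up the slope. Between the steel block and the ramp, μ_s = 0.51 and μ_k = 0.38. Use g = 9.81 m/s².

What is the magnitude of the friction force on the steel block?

f ≈ 71.7 N (down the incline)

The normal reaction is N = m g cos θ = 188.7 N.
For equilibrium along the incline the friction force must supply f = m g sin θ − P = 199.6 − 364 = -164.4 N (positive meaning up-slope).
The static-friction ceiling is μ_s N = 0.51 × 188.7 = 96.25 N.
|-164.4| exceeds 96.25 N, so the steel block slips up-slope; friction is kinetic, f = μ_k N = 0.38×188.7 = 71.7 N.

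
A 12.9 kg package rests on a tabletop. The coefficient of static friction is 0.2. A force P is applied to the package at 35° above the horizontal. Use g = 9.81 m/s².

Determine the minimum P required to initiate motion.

N = m g − P sin α (the pull lifts the package).
At impending slip, P cos α = μ_s N = μ_s (m g − P sin α).
Solving: P (cos α + μ_s sin α) = μ_s m g → P = 0.2×127/(cos 35° + 0.2 sin 35°) = 25.3/0.9339 = 27.1 N.

P ≈ 27.1 N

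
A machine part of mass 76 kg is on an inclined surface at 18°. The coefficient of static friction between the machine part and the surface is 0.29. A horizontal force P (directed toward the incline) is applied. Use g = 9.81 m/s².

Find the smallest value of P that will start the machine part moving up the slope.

P ≈ 506 N

At impending motion up the slope, friction acts down-slope at its limit: f = μ_s N.
Perpendicular to the incline: N = m g cos θ + P sin θ.
Along the incline: P cos θ = m g sin θ + μ_s N = m g sin θ + μ_s (m g cos θ + P sin θ).
Solving, P (cos θ − μ_s sin θ) = m g (sin θ + μ_s cos θ), so P = 76×9.81×(sin 18° + 0.29 cos 18°)/(cos 18° − 0.29 sin 18°) = 746×0.5848/0.8614 = 506 N.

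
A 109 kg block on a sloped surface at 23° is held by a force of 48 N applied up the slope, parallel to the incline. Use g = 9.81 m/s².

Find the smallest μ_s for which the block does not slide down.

N = m g cos θ = 984.3 N.
Friction must make up the shortfall along the incline: f = m g sin θ − P = 417.8 − 48 = 369.8 N.
At the threshold f = μ_s N, so μ_s,min = 369.8/984.3 = 0.376.

μ_s,min ≈ 0.376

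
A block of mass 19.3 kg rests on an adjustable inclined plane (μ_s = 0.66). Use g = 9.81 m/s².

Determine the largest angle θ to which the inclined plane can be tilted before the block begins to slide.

θ_max ≈ 33.4°

At the slip threshold, m g sin θ = μ_s · m g cos θ, so tan θ = μ_s.
θ_max = arctan(0.66) = 33.4°.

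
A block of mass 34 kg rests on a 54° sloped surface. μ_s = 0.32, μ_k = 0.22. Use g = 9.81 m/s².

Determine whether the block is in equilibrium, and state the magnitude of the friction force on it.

f ≈ 43.1 N

N = m g cos θ = 196 N.
Down-slope weight component: m g sin θ = 270 N.
μ_s N = 62.7 N.
270 > 62.7 N, so it slides; kinetic friction f = μ_k N = 0.22×196 = 43.1 N.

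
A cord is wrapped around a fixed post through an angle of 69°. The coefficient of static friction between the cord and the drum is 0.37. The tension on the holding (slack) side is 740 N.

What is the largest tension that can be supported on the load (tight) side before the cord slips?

T_max ≈ 1160 N

At impending slip the capstan equation gives T₂/T₁ = e^{μβ} with β in radians.
β = 69° × π/180 = 1.204 rad.
e^{μβ} = e^{0.37×1.204} = 1.561.
T₂ = T₁ · e^{μβ} = 740 × 1.561 = 1160 N.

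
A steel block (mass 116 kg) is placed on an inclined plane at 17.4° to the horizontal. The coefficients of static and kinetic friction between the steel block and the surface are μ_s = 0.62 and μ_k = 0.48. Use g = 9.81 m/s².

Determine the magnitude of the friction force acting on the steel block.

The normal reaction is N = m g cos θ = 1086 N.
Along the slope the weight component is m g sin θ = 340.3 N; friction must supply exactly this, acting up-slope.
Maximum static friction available: μ_s N = 0.62 × 1086 = 673.3 N.
Since |340.3| ≤ 673.3 N, static friction is sufficient; f equals the required value, not μ_s N.

f ≈ 340 N (up the incline)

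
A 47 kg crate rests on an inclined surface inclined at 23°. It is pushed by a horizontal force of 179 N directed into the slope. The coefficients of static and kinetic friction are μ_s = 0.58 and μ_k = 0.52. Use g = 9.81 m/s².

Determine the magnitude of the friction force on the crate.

f ≈ 15.4 N (up the incline)

Resolve perpendicular to the incline: N = m g cos θ + P sin θ = 47×9.81×cos 23° + 179×sin 23° = 494.4 N.
Along the incline, the net driving force (taking up-slope positive) is P cos θ − m g sin θ = 164.8 − 180.2 = -15.38 N, so equilibrium requires friction f = 15.38 N (up-slope).
The limit of static friction is μ_s N = 286.7 N.
Since 15.38 N is within the 286.7 N limit, the crate stays put and friction is exactly 15.4 N.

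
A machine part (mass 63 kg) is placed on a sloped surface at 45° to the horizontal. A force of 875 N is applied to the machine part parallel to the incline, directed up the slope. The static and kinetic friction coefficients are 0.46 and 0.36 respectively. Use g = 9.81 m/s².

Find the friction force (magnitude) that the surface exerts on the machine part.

Normal force: N = m g cos θ = 63 × 9.81 × cos 45° = 437 N.
Parallel to the incline, ΣF = 0 gives f = m g sin θ − P = 437 − 875 = -438 N (up-slope positive).
Static friction can supply at most μ_s N = 201 N.
Since |-438| > 201 N, static friction cannot hold it; the machine part slides up the incline and kinetic friction applies: f = μ_k N = 0.36 × 437 = 157 N.

f ≈ 157 N (down the incline)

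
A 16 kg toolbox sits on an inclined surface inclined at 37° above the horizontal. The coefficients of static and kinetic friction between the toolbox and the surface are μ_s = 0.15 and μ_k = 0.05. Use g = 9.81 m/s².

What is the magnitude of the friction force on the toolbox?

Perpendicular to the surface, N = m g cos θ = 16·9.81·cos 37° = 125.4 N.
Along the slope the weight component is m g sin θ = 94.46 N; friction must supply exactly this, acting up-slope.
Maximum static friction available: μ_s N = 0.15 × 125.4 = 18.8 N.
|94.46| exceeds 18.8 N, so the toolbox slips down-slope; friction is kinetic, f = μ_k N = 0.05×125.4 = 6.27 N.

f ≈ 6.27 N (up the incline)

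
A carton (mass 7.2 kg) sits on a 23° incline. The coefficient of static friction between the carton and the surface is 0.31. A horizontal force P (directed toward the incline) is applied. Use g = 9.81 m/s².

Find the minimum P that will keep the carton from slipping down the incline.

P_min ≈ 7.15 N

The carton tends to slide down (tan θ > μ_s), so at the point of impending slip friction acts up-slope at its limit: f = μ_s N.
Perpendicular to the incline: N = m g cos θ + P sin θ.
Along the incline: P cos θ + μ_s N = m g sin θ, i.e. P cos θ + μ_s (m g cos θ + P sin θ) = m g sin θ.
Solving, P (cos θ + μ_s sin θ) = m g (sin θ − μ_s cos θ), so P = 70.6×0.1054/1.042 = 7.15 N.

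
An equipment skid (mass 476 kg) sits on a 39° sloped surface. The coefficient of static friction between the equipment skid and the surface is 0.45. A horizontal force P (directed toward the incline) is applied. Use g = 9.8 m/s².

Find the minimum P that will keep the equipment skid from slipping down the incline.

P_min ≈ 1230 N

The equipment skid tends to slide down (tan θ > μ_s), so at the point of impending slip friction acts up-slope at its limit: f = μ_s N.
Perpendicular to the incline: N = m g cos θ + P sin θ.
Along the incline: P cos θ + μ_s N = m g sin θ, i.e. P cos θ + μ_s (m g cos θ + P sin θ) = m g sin θ.
Solving, P (cos θ + μ_s sin θ) = m g (sin θ − μ_s cos θ), so P = 4660×0.2796/1.06 = 1230 N.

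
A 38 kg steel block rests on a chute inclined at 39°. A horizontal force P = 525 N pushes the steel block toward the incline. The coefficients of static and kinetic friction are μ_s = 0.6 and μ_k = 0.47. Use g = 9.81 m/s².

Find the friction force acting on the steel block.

The horizontal push has a component P sin θ into the surface, so N = m g cos θ + P sin θ = 289.7 + 330.4 = 620.1 N.
Along the incline, the net driving force (taking up-slope positive) is P cos θ − m g sin θ = 408 − 234.6 = 173.4 N, so equilibrium requires friction f = -173.4 N (down-slope).
The limit of static friction is μ_s N = 372.1 N.
Since 173.4 N is within the 372.1 N limit, the steel block stays put and friction is exactly 173 N.

f ≈ 173 N (down the incline)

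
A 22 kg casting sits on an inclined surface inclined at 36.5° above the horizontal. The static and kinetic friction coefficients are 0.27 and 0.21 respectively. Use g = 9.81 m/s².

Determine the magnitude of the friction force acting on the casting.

The normal reaction is N = m g cos θ = 173.5 N.
For equilibrium along the incline, friction must balance the weight component: f = m g sin θ = 128.4 N up the slope.
Maximum static friction available: μ_s N = 0.27 × 173.5 = 46.84 N.
|128.4| exceeds 46.84 N, so the casting slips down-slope; friction is kinetic, f = μ_k N = 0.21×173.5 = 36.4 N.

f ≈ 36.4 N (up the incline)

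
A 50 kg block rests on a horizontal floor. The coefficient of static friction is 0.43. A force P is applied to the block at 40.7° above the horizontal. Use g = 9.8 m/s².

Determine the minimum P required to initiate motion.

P ≈ 203 N

N = m g − P sin α (the pull lifts the block).
At impending slip, P cos α = μ_s N = μ_s (m g − P sin α).
Solving: P (cos α + μ_s sin α) = μ_s m g → P = 0.43×490/(cos 40.7° + 0.43 sin 40.7°) = 211/1.039 = 203 N.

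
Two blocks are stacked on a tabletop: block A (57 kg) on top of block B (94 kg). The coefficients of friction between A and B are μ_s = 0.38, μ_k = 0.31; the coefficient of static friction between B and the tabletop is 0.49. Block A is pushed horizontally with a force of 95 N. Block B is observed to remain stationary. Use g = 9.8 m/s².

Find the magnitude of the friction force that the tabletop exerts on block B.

Between the blocks, N₁ = m_A g = 558.6 N.
So the A–B interface can sustain at most μ_s N₁ = 212.3 N of static friction.
Since P = 95 N ≤ 212.3 N, A does not slip on B; friction on A equals P = 95 N.
By Newton's third law B feels 95 N forward from A. With B stationary, the floor's static friction on B balances it: f₂ = 95 N (well within μ_s(m_A+m_B)g = 725.1 N).

f ≈ 95 N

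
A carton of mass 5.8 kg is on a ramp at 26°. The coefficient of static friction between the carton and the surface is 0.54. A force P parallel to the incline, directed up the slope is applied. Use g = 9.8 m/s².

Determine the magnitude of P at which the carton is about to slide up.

At impending motion up the slope, friction acts down-slope at its limit: f = μ_s N.
P is parallel to the surface, so N = m g cos θ = 51.1 N.
Along the incline: P = m g sin θ + μ_s N = 24.9 + 0.54×51.1 = 52.5 N.

P ≈ 52.5 N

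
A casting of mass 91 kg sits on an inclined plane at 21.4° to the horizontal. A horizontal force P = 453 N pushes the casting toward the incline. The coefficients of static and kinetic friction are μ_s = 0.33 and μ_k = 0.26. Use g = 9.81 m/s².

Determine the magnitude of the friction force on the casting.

f ≈ 96 N (down the incline)

Normal direction: N = m g cos θ + P sin θ = 996.5 N.
Along the incline, the net driving force (taking up-slope positive) is P cos θ − m g sin θ = 421.8 − 325.7 = 96.04 N, so equilibrium requires friction f = -96.04 N (down-slope).
The limit of static friction is μ_s N = 328.8 N.
|f_req| = 96.04 ≤ 328.8 N → the casting is in equilibrium; friction equals the required value.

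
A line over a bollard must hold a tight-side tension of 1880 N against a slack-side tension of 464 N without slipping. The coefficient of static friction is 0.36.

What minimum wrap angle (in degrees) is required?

T₂/T₁ = e^{μβ} → β = ln(T₂/T₁)/μ.
β = ln(1880/464)/0.36 = 1.399/0.36 = 3.887 rad.
In degrees: β = 3.887 × 180/π = 223°.

β_min ≈ 223°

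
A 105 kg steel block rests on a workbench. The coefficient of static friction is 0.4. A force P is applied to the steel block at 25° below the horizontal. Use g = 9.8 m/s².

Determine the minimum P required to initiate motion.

N = m g + P sin α (the push presses the steel block into the workbench).
At impending slip, P cos α = μ_s N = μ_s (m g + P sin α).
Solving: P (cos α − μ_s sin α) = μ_s m g → P = 0.4×1030/(cos 25° − 0.4 sin 25°) = 412/0.7373 = 558 N.

P ≈ 558 N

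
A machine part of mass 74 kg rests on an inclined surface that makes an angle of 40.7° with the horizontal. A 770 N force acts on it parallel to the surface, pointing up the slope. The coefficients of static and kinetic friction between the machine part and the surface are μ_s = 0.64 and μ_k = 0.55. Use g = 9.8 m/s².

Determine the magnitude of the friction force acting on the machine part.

The normal reaction is N = m g cos θ = 549.8 N.
The friction needed for equilibrium is m g sin θ − P = 472.9 − 770 = -297.1 N, measured positive up-slope.
The static-friction ceiling is μ_s N = 0.64 × 549.8 = 351.9 N.
Since |-297.1| ≤ 351.9 N, static friction is sufficient; f equals the required value, not μ_s N.

f ≈ 297 N (down the incline)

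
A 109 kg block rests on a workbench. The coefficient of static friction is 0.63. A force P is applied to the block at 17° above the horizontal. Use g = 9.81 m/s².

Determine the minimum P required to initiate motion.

P ≈ 591 N

N = m g − P sin α (the pull lifts the block).
At impending slip, P cos α = μ_s N = μ_s (m g − P sin α).
Solving: P (cos α + μ_s sin α) = μ_s m g → P = 0.63×1070/(cos 17° + 0.63 sin 17°) = 674/1.14 = 591 N.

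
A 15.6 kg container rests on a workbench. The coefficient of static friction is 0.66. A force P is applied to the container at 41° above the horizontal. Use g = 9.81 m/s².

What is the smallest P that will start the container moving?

P ≈ 85 N

N = m g − P sin α (the pull lifts the container).
At impending slip, P cos α = μ_s N = μ_s (m g − P sin α).
Solving: P (cos α + μ_s sin α) = μ_s m g → P = 0.66×153/(cos 41° + 0.66 sin 41°) = 101/1.188 = 85 N.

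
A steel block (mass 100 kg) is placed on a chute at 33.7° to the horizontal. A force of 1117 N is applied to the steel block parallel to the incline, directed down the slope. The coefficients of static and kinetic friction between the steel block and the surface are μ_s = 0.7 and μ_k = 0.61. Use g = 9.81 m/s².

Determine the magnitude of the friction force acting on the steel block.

Perpendicular to the surface, N = m g cos θ = 100·9.81·cos 33.7° = 816.1 N.
Parallel to the incline, ΣF = 0 gives f = m g sin θ + P = 544.3 + 1117 = 1661 N (up-slope positive).
Static friction can supply at most μ_s N = 571.3 N.
Since |1661| > 571.3 N, static friction cannot hold it; the steel block slides down the incline and kinetic friction applies: f = μ_k N = 0.61 × 816.1 = 498 N.

f ≈ 498 N (up the incline)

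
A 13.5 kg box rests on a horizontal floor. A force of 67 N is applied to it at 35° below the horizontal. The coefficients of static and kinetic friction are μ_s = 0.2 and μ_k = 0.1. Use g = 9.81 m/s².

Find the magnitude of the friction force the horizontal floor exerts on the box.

f ≈ 17.1 N

N = m g + P sin α = 132.4 + 67×sin 35° = 170.9 N.
Horizontally, friction must balance P cos α = 54.88 N.
μ_s N = 0.2 × 170.9 = 34.17 N.
54.88 > 34.17 N → the box slides; f = μ_k N = 0.1×170.9 = 17.1 N.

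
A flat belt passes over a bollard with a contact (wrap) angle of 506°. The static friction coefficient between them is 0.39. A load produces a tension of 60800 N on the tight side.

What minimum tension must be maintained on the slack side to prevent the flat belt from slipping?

T_min ≈ 1940 N

Capstan equation at impending slip: T_tight/T_slack = e^{μβ}.
β = 506° = 8.831 rad; e^{μβ} = e^{0.39×8.831} = 31.32.
T_slack = T_tight / e^{μβ} = 60800 / 31.32 = 1940 N.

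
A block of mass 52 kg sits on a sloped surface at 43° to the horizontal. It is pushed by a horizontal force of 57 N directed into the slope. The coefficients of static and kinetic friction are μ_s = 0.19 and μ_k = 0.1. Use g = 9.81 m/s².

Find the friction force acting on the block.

f ≈ 41.2 N (up the incline)

The horizontal push has a component P sin θ into the surface, so N = m g cos θ + P sin θ = 373.1 + 38.87 = 412 N.
Parallel to the incline: P cos θ − m g sin θ = 41.69 − 347.9 = -306.2 N; the friction needed to balance this is 306.2 N acting up the slope.
Maximum static friction: μ_s N = 0.19 × 412 = 78.27 N.
The required 306.2 N exceeds the static limit, so the block slides down-slope and f = μ_k N = 0.1×412 = 41.2 N.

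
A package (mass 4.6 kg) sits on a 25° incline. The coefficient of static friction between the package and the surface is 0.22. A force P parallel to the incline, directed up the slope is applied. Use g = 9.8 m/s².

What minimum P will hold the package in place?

P_min ≈ 10.1 N

The package tends to slide down (tan θ > μ_s), so at the point of impending slip friction acts up-slope at its limit: f = μ_s N.
P is parallel to the surface, so N = m g cos θ = 40.9 N.
Along the incline: P + μ_s N = m g sin θ, so P = 19.1 − 0.22×40.9 = 10.1 N.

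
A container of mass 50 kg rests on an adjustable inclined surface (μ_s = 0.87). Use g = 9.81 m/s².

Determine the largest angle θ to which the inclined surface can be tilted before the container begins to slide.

θ_max ≈ 41°

At the slip threshold, m g sin θ = μ_s · m g cos θ, so tan θ = μ_s.
θ_max = arctan(0.87) = 41°.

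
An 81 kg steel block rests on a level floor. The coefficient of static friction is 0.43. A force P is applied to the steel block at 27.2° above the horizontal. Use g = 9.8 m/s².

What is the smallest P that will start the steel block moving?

P ≈ 314 N

N = m g − P sin α (the pull lifts the steel block).
At impending slip, P cos α = μ_s N = μ_s (m g − P sin α).
Solving: P (cos α + μ_s sin α) = μ_s m g → P = 0.43×794/(cos 27.2° + 0.43 sin 27.2°) = 341/1.086 = 314 N.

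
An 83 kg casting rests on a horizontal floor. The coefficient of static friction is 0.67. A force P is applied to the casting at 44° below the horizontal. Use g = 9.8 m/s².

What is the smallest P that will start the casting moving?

N = m g + P sin α (the push presses the casting into the horizontal floor).
At impending slip, P cos α = μ_s N = μ_s (m g + P sin α).
Solving: P (cos α − μ_s sin α) = μ_s m g → P = 0.67×813/(cos 44° − 0.67 sin 44°) = 545/0.2539 = 2150 N.

P ≈ 2150 N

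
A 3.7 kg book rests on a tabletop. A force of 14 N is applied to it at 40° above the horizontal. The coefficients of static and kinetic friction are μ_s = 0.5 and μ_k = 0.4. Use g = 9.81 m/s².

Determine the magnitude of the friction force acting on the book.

The vertical component of P reduces the normal force: N = m g − P sin α = 36.3 − 8.999 = 27.3 N.
Horizontally, friction must balance P cos α = 10.72 N.
μ_s N = 0.5 × 27.3 = 13.65 N.
Since 10.72 N does not exceed the limit, the book stays at rest and f = 10.7 N.

f ≈ 10.7 N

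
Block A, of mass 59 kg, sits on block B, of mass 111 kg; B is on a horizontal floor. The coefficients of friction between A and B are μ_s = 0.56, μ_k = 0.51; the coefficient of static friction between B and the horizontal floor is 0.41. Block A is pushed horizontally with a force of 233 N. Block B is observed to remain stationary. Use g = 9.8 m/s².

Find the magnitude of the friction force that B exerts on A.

f ≈ 233 N

Normal force at the A–B interface: N₁ = m_A g = 578.2 N.
Maximum static friction on A from B: μ_s N₁ = 0.56×578.2 = 323.8 N.
Since P = 233 N ≤ 323.8 N, A does not slip on B; friction on A equals P = 233 N.
B experiences an equal 233 N forward from A (third law). B is in equilibrium, so the floor supplies f₂ = 233 N of static friction (limit μ_s(m_A+m_B)g = 683.1 N, not exceeded).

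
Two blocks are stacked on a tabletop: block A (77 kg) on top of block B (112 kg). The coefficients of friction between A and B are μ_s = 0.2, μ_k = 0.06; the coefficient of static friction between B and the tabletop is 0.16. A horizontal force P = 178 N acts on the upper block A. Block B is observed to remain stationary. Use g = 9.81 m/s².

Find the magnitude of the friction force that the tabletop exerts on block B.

f ≈ 45.3 N

Normal force at the A–B interface: N₁ = m_A g = 755.4 N.
Maximum static friction on A from B: μ_s N₁ = 0.2×755.4 = 151.1 N.
Since P = 178 N > 151.1 N, A slides on B; the A–B friction is kinetic: f₁ = μ_k N₁ = 0.06×755.4 = 45.3 N.
By Newton's third law B feels 45.3 N forward from A. With B stationary, the floor's static friction on B balances it: f₂ = 45.3 N (well within μ_s(m_A+m_B)g = 296.7 N).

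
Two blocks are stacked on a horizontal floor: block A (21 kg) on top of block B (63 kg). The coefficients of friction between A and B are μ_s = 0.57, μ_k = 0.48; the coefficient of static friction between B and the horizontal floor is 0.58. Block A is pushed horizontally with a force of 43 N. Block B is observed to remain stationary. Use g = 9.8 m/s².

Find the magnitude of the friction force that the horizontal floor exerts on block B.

Between the blocks, N₁ = m_A g = 205.8 N.
So the A–B interface can sustain at most μ_s N₁ = 117.3 N of static friction.
Since P = 43 N ≤ 117.3 N, A does not slip on B; friction on A equals P = 43 N.
By Newton's third law B feels 43 N forward from A. With B stationary, the floor's static friction on B balances it: f₂ = 43 N (well within μ_s(m_A+m_B)g = 477.5 N).

f ≈ 43 N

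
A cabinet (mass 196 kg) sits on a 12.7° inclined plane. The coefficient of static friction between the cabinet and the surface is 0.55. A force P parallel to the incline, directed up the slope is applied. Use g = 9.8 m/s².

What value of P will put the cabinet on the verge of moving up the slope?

At impending motion up the slope, friction acts down-slope at its limit: f = μ_s N.
P is parallel to the surface, so N = m g cos θ = 1870 N.
Along the incline: P = m g sin θ + μ_s N = 422 + 0.55×1870 = 1450 N.

P ≈ 1450 N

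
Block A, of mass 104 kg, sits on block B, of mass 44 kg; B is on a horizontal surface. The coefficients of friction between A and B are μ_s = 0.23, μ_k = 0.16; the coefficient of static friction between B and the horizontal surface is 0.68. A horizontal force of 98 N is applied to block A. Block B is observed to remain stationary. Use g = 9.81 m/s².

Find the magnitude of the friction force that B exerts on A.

Between the blocks, N₁ = m_A g = 1020 N.
So the A–B interface can sustain at most μ_s N₁ = 234.7 N of static friction.
P = 98 N is within that limit, so A and B move together (both at rest); the A–B friction is simply f₁ = P = 98 N.
B experiences an equal 98 N forward from A (third law). B is in equilibrium, so the floor supplies f₂ = 98 N of static friction (limit μ_s(m_A+m_B)g = 987.3 N, not exceeded).

f ≈ 98 N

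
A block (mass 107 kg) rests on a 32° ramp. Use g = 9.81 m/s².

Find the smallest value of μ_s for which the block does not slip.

At the slip threshold m g sin θ = μ_s m g cos θ, so μ_s,min = tan θ.
μ_s,min = tan 32° = 0.625.

μ_s,min ≈ 0.625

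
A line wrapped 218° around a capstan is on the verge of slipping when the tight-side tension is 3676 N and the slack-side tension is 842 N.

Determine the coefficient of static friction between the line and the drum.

μ ≈ 0.387

T₂/T₁ = e^{μβ} → μ = ln(T₂/T₁)/β.
β = 218° = 3.805 rad.
μ = ln(3676/842)/3.805 = ln(4.366)/3.805 = 0.387.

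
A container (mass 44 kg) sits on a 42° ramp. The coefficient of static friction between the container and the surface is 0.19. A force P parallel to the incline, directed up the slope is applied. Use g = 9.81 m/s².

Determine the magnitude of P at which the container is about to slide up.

At impending motion up the slope, friction acts down-slope at its limit: f = μ_s N.
P is parallel to the surface, so N = m g cos θ = 321 N.
Along the incline: P = m g sin θ + μ_s N = 289 + 0.19×321 = 350 N.

P ≈ 350 N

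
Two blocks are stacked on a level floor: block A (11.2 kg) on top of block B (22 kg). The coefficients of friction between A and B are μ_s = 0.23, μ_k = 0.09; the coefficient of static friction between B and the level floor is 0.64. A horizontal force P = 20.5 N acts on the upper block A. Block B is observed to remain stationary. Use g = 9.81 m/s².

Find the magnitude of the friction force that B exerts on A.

The normal force B exerts on A is simply A's weight, N₁ = 109.9 N.
So the A–B interface can sustain at most μ_s N₁ = 25.27 N of static friction.
P = 20.5 N is within that limit, so A and B move together (both at rest); the A–B friction is simply f₁ = P = 20.5 N.
By Newton's third law B feels 20.5 N forward from A. With B stationary, the floor's static friction on B balances it: f₂ = 20.5 N (well within μ_s(m_A+m_B)g = 208.4 N).

f ≈ 20.5 N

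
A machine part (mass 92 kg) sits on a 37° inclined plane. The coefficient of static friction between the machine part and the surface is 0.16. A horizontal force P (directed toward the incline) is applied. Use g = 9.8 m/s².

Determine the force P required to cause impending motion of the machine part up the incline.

P ≈ 937 N

At impending motion up the slope, friction acts down-slope at its limit: f = μ_s N.
Perpendicular to the incline: N = m g cos θ + P sin θ.
Along the incline: P cos θ = m g sin θ + μ_s N = m g sin θ + μ_s (m g cos θ + P sin θ).
Solving, P (cos θ − μ_s sin θ) = m g (sin θ + μ_s cos θ), so P = 92×9.8×(sin 37° + 0.16 cos 37°)/(cos 37° − 0.16 sin 37°) = 902×0.7296/0.7023 = 937 N.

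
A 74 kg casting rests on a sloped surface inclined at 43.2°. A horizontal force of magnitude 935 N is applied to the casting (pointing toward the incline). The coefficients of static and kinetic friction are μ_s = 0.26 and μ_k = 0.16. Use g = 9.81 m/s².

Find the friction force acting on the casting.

The horizontal push has a component P sin θ into the surface, so N = m g cos θ + P sin θ = 529.2 + 640.1 = 1169 N.
Parallel to the incline: P cos θ − m g sin θ = 681.6 − 496.9 = 184.6 N; the friction needed to balance this is 184.6 N acting down the slope.
The limit of static friction is μ_s N = 304 N.
Since 184.6 N is within the 304 N limit, the casting stays put and friction is exactly 185 N.

f ≈ 185 N (down the incline)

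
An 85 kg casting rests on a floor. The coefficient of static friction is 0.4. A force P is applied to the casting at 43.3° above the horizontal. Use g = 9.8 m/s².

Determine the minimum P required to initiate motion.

P ≈ 333 N

N = m g − P sin α (the pull lifts the casting).
At impending slip, P cos α = μ_s N = μ_s (m g − P sin α).
Solving: P (cos α + μ_s sin α) = μ_s m g → P = 0.4×833/(cos 43.3° + 0.4 sin 43.3°) = 333/1.002 = 333 N.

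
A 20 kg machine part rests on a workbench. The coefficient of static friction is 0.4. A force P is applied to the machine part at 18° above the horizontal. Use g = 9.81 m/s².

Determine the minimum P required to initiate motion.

P ≈ 73 N

N = m g − P sin α (the pull lifts the machine part).
At impending slip, P cos α = μ_s N = μ_s (m g − P sin α).
Solving: P (cos α + μ_s sin α) = μ_s m g → P = 0.4×196/(cos 18° + 0.4 sin 18°) = 78.5/1.075 = 73 N.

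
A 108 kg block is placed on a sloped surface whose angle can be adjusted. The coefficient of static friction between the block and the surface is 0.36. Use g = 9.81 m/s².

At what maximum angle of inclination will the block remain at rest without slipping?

θ_max ≈ 19.8°

At the slip threshold, m g sin θ = μ_s · m g cos θ, so tan θ = μ_s.
θ_max = arctan(0.36) = 19.8°.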